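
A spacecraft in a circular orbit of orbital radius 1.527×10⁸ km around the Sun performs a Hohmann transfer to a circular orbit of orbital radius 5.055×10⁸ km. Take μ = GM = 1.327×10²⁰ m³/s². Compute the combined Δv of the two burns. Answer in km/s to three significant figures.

Δv_total ≈ 12.2 km/s

r₁ = 1.527×10⁸ km = 1.527×10¹¹ m.
r₂ = 5.055×10⁸ km = 5.055×10¹¹ m.
Transfer ellipse a_t = (r₁ + r₂)/2 = 3.291×10¹¹ m.
At r₁: circular v_c1 = √(μ/r₁) = 29480 m/s; transfer-perihelion v_p = √[μ(2/r₁ − 1/a_t)] = 36540 m/s.
Δv₁ = v_p − v_c1 = 7056 m/s.
At r₂: circular v_c2 = √(μ/r₂) = 16200 m/s; transfer-aphelion v_a = √[μ(2/r₂ − 1/a_t)] = 11040 m/s.
Δv₂ = v_c2 − v_a = 5166 m/s.
Total Δv = Δv₁ + Δv₂ = 12220 m/s = 12.22 km/s.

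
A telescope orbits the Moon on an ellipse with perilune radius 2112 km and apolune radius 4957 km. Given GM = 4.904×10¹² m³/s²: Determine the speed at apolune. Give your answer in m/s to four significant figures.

v ≈ 768.9 m/s

Semi-major axis a = (r_p + r_a)/2 = 3534.5 km = 3.534×10⁶ m.
Vis-viva: v² = μ(2/r − 1/a) = 4.904×10¹² × (4.035×10⁻⁷ − 2.829×10⁻⁷) = 5.911×10⁵ m²/s².
v = 768.9 m/s.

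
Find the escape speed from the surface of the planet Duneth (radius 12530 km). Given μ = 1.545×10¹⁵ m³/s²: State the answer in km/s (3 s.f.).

v_esc ≈ 15.7 km/s

r = R = 1.253×10⁷ m.
Escape speed v_esc = √(2μ/r) = √(2 × 1.545×10¹⁵ / 1.253×10⁷) = √(2.466×10⁸) = 15700 m/s.
= 15.70 km/s.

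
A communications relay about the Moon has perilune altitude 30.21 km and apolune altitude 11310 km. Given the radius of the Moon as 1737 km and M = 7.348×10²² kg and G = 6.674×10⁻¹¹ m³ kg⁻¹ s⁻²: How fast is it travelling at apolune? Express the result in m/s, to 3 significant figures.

v ≈ 299 m/s

μ = GM = 6.674×10⁻¹¹ × 7.348×10²² = 4.904×10¹² m³/s².
r_p = 1737 + 30.21 = 1767.2 km = 1.7672×10⁶ m.
r_a = 1737 + 11310 = 13047 km = 1.3047×10⁷ m.
Semi-major axis a = (r_p + r_a)/2 = 7407.1 km = 7.407×10⁶ m.
Vis-viva: v² = μ(2/r − 1/a) = 4.904×10¹² × (1.533×10⁻⁷ − 1.350×10⁻⁷) = 8.968×10⁴ m²/s².
v = 299.5 m/s.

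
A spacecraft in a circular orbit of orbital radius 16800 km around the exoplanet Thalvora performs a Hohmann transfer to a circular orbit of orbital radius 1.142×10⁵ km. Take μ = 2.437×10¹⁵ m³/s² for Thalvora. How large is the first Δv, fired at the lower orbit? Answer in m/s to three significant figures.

r₁ = 16800 km = 1.680×10⁷ m.
r₂ = 1.142×10⁵ km = 1.142×10⁸ m.
Transfer ellipse a_t = (r₁ + r₂)/2 = 6.550×10⁷ m.
At r₁: circular v_c1 = √(μ/r₁) = 12040 m/s; transfer-periapsis v_p = √[μ(2/r₁ − 1/a_t)] = 15900 m/s.
Δv₁ = v_p − v_c1 = 3859 m/s.

Δv ≈ 3860 m/s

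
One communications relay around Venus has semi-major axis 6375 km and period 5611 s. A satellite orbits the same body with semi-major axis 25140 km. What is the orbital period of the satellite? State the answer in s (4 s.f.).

T₂ ≈ 43940 s

Kepler's third law: T² ∝ a³, so T₂ = T₁ (a₂/a₁)^(3/2).
a₂/a₁ = 3.944, (a₂/a₁)^(3/2) = 7.831.
T₂ = 5611 × 7.831 = 43940 s.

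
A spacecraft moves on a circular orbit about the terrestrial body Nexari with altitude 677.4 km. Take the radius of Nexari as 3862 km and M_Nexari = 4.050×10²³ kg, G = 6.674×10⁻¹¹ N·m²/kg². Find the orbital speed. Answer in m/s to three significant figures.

v ≈ 2440 m/s

μ = GM = 6.674×10⁻¹¹ × 4.050×10²³ = 2.703×10¹³ m³/s².
r = 3862 + 677.4 = 4539.4 km = 4.5394×10⁶ m.
For a circular orbit v = √(μ/r) = √(2.703×10¹³ / 4.539×10⁶) = √(5.954×10⁶) = 2440 m/s.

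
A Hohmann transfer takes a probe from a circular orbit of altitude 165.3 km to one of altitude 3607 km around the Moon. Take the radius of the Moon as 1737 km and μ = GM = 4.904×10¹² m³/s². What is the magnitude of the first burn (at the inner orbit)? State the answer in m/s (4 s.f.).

r₁ = 1737 + 165.3 = 1902.3 km = 1.9023×10⁶ m.
r₂ = 1737 + 3607 = 5344.0 km = 5.3440×10⁶ m.
Transfer ellipse a_t = (r₁ + r₂)/2 = 3.623×10⁶ m.
At r₁: circular v_c1 = √(μ/r₁) = 1606 m/s; transfer-perilune v_p = √[μ(2/r₁ − 1/a_t)] = 1950 m/s.
Δv₁ = v_p − v_c1 = 344.4 m/s.

Δv ≈ 344.4 m/s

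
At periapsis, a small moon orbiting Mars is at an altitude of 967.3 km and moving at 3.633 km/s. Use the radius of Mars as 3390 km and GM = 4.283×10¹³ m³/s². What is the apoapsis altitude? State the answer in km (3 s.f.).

r_p = 3390 + 967.3 = 4357.3 km = 4.357×10⁶ m.
Specific energy ε = v²/2 − μ/r = -3.230×10⁶ J/kg, so a = −μ/(2ε) = 6.630×10⁶ m.
The apsides satisfy r_p + r_a = 2a, so the apoapsis radius is 2a − r_p = 8.902×10⁶ m = 8902.2 km.
Apoapsis altitude = 8902.2 − 3390 = 5512.2 km.

apoapsis altitude ≈ 5510 km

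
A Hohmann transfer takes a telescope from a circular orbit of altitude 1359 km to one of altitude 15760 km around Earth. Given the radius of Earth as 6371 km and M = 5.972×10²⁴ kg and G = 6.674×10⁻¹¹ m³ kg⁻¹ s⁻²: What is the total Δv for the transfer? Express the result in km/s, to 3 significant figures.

μ = GM = 6.674×10⁻¹¹ × 5.972×10²⁴ = 3.986×10¹⁴ m³/s².
r₁ = 6371 + 1359 = 7730.0 km = 7.7300×10⁶ m.
r₂ = 6371 + 15760 = 22131 km = 2.2131×10⁷ m.
Transfer ellipse a_t = (r₁ + r₂)/2 = 1.493×10⁷ m.
At r₁: circular v_c1 = √(μ/r₁) = 7181 m/s; transfer-perigee v_p = √[μ(2/r₁ − 1/a_t)] = 8742 m/s.
Δv₁ = v_p − v_c1 = 1562 m/s.
At r₂: circular v_c2 = √(μ/r₂) = 4244 m/s; transfer-apogee v_a = √[μ(2/r₂ − 1/a_t)] = 3054 m/s.
Δv₂ = v_c2 − v_a = 1190 m/s.
Total Δv = Δv₁ + Δv₂ = 2752 m/s = 2.752 km/s.

Δv_total ≈ 2.75 km/s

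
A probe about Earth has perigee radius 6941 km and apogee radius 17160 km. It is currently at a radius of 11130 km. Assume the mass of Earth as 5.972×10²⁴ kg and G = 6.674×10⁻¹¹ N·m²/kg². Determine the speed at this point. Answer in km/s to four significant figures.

μ = GM = 6.674×10⁻¹¹ × 5.972×10²⁴ = 3.986×10¹⁴ m³/s².
Semi-major axis a = (r_p + r_a)/2 = 12050 km = 1.205×10⁷ m.
Vis-viva: v² = μ(2/r − 1/a) = 3.986×10¹⁴ × (1.797×10⁻⁷ − 8.298×10⁻⁸) = 3.855×10⁷ m²/s².
v = 6209 m/s = 6.209 km/s.

v ≈ 6.209 km/s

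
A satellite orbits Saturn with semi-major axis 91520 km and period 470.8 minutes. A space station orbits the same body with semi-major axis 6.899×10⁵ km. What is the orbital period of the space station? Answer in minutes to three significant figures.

Kepler's third law: T² ∝ a³, so T₂ = T₁ (a₂/a₁)^(3/2).
a₂/a₁ = 7.538, (a₂/a₁)^(3/2) = 20.70.
T₂ = 470.8 × 20.70 = 9744 minutes.

T₂ ≈ 9740 minutes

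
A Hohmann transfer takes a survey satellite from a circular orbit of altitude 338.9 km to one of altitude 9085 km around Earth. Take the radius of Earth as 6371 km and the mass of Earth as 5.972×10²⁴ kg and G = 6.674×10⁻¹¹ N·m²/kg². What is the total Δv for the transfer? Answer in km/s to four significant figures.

μ = GM = 6.674×10⁻¹¹ × 5.972×10²⁴ = 3.986×10¹⁴ m³/s².
r₁ = 6371 + 338.9 = 6709.9 km = 6.7099×10⁶ m.
r₂ = 6371 + 9085 = 15456 km = 1.5456×10⁷ m.
Transfer ellipse a_t = (r₁ + r₂)/2 = 1.108×10⁷ m.
At r₁: circular v_c1 = √(μ/r₁) = 7707 m/s; transfer-perigee v_p = √[μ(2/r₁ − 1/a_t)] = 9102 m/s.
Δv₁ = v_p − v_c1 = 1394 m/s.
At r₂: circular v_c2 = √(μ/r₂) = 5078 m/s; transfer-apogee v_a = √[μ(2/r₂ − 1/a_t)] = 3951 m/s.
Δv₂ = v_c2 − v_a = 1127 m/s.
Total Δv = Δv₁ + Δv₂ = 2521 m/s = 2.521 km/s.

Δv_total ≈ 2.521 km/s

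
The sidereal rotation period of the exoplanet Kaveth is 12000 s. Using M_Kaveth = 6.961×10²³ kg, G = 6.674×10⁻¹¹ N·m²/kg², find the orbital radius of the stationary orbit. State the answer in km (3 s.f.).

μ = GM = 6.674×10⁻¹¹ × 6.961×10²³ = 4.646×10¹³ m³/s².
A synchronous orbit has period T, so by Kepler's third law a = (μT²/4π²)^(1/3).
μT²/4π² = 4.646×10¹³ × (1.200×10⁴)² / 39.48 = 1.695×10²⁰ m³.
a = 5.534×10⁶ m = 5533.8 km.

r_sync ≈ 5530 km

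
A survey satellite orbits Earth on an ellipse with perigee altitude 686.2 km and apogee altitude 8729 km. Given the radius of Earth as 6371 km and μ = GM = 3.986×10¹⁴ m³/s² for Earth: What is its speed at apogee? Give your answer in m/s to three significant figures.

r_p = 6371 + 686.2 = 7057.2 km = 7.0572×10⁶ m.
r_a = 6371 + 8729 = 15100 km = 1.5100×10⁷ m.
Semi-major axis a = (r_p + r_a)/2 = 11079 km = 1.108×10⁷ m.
Vis-viva: v² = μ(2/r − 1/a) = 3.986×10¹⁴ × (1.325×10⁻⁷ − 9.026×10⁻⁸) = 1.682×10⁷ m²/s².
v = 4101 m/s.

v ≈ 4100 m/s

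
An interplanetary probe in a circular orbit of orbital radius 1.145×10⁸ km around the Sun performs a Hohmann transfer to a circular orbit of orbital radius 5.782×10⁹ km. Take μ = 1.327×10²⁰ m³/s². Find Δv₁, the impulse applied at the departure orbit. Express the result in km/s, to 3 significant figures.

r₁ = 1.145×10⁸ km = 1.145×10¹¹ m.
r₂ = 5.782×10⁹ km = 5.782×10¹² m.
Transfer ellipse a_t = (r₁ + r₂)/2 = 2.948×10¹² m.
At r₁: circular v_c1 = √(μ/r₁) = 34040 m/s; transfer-perihelion v_p = √[μ(2/r₁ − 1/a_t)] = 47670 m/s.
Δv₁ = v_p − v_c1 = 13630 m/s.
= 13.63 km/s.

Δv ≈ 13.6 km/s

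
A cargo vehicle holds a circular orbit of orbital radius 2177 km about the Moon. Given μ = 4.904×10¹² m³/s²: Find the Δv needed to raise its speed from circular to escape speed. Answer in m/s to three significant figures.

Δv ≈ 622 m/s

r = 2177 km = 2.177×10⁶ m.
Circular speed v_c = √(μ/r) = 1501 m/s.
Escape speed v_esc = √(2μ/r) = √2 × v_c = 2123 m/s.
Δv = v_esc − v_c = 621.7 m/s.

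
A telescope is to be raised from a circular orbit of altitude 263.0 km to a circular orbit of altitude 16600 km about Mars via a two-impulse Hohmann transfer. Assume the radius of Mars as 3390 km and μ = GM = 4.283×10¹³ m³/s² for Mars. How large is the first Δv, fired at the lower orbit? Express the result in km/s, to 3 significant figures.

Δv ≈ 1.03 km/s

r₁ = 3390 + 263.0 = 3653.0 km = 3.6530×10⁶ m.
r₂ = 3390 + 16600 = 19990 km = 1.9990×10⁷ m.
Transfer ellipse a_t = (r₁ + r₂)/2 = 1.182×10⁷ m.
At r₁: circular v_c1 = √(μ/r₁) = 3424 m/s; transfer-periapsis v_p = √[μ(2/r₁ − 1/a_t)] = 4453 m/s.
Δv₁ = v_p − v_c1 = 1029 m/s.
= 1.029 km/s.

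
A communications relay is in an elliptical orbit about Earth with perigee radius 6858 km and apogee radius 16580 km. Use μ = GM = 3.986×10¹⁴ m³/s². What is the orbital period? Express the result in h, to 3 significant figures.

T ≈ 3.51 h

Semi-major axis a = (r_p + r_a)/2 = (6858.0 + 16580)/2 = 11719 km = 1.172×10⁷ m.
By Kepler's third law T = 2π√(a³/μ) = 2π × 2.009×10³ = 1.263×10⁴ s.
= 3.507 h.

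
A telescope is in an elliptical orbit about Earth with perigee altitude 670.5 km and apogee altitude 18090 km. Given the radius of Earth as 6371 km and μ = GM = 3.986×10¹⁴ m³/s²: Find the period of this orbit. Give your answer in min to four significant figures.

T ≈ 327.9 min

r_p = 6371 + 670.5 = 7041.5 km = 7.0415×10⁶ m.
r_a = 6371 + 18090 = 24461 km = 2.4461×10⁷ m.
Semi-major axis a = (r_p + r_a)/2 = (7041.5 + 24461)/2 = 15751 km = 1.575×10⁷ m.
By Kepler's third law T = 2π√(a³/μ) = 2π × 3.131×10³ = 1.967×10⁴ s.
= 327.9 min.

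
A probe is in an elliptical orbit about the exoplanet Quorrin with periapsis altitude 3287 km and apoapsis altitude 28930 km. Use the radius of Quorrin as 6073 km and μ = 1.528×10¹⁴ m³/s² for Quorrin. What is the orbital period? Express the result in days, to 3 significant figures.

T ≈ 0.615 days

r_p = 6073 + 3287 = 9360.0 km = 9.3600×10⁶ m.
r_a = 6073 + 28930 = 35003 km = 3.5003×10⁷ m.
Semi-major axis a = (r_p + r_a)/2 = (9360.0 + 35003)/2 = 22182 km = 2.218×10⁷ m.
By Kepler's third law T = 2π√(a³/μ) = 2π × 8.451×10³ = 5.310×10⁴ s.
= 0.6146 days.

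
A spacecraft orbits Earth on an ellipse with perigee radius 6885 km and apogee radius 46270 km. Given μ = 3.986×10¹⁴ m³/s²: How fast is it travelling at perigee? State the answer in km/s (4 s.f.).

Semi-major axis a = (r_p + r_a)/2 = 26578 km = 2.658×10⁷ m.
Vis-viva: v² = μ(2/r − 1/a) = 3.986×10¹⁴ × (2.905×10⁻⁷ − 3.763×10⁻⁸) = 1.008×10⁸ m²/s².
v = 10040 m/s = 10.04 km/s.

v ≈ 10.04 km/s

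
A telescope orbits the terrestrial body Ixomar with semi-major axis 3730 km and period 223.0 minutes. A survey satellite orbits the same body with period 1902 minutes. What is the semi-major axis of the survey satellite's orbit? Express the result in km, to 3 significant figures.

a₂ ≈ 15600 km

Kepler's third law: a³ ∝ T², so a₂ = a₁ (T₂/T₁)^(2/3).
T₂/T₁ = 8.529, (T₂/T₁)^(2/3) = 4.174.
a₂ = 3730 × 4.174 = 15570 km.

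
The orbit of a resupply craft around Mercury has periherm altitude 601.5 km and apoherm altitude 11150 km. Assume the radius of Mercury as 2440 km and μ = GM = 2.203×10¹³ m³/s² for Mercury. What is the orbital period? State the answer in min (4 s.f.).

r_p = 2440 + 601.5 = 3041.5 km = 3.0415×10⁶ m.
r_a = 2440 + 11150 = 13590 km = 1.3590×10⁷ m.
Semi-major axis a = (r_p + r_a)/2 = (3041.5 + 13590)/2 = 8315.8 km = 8.316×10⁶ m.
By Kepler's third law T = 2π√(a³/μ) = 2π × 5.109×10³ = 3.210×10⁴ s.
= 535.0 min.

T ≈ 535.0 min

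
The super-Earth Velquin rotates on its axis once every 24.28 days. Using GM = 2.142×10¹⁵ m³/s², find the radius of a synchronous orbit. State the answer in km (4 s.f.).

T = 24.28 days = 2.098×10⁶ s.
A synchronous orbit has period T, so by Kepler's third law a = (μT²/4π²)^(1/3).
μT²/4π² = 2.142×10¹⁵ × (2.098×10⁶)² / 39.48 = 2.388×10²⁶ m³.
a = 6.204×10⁸ m = 6.2039×10⁵ km.

r_sync ≈ 6.204×10⁵ km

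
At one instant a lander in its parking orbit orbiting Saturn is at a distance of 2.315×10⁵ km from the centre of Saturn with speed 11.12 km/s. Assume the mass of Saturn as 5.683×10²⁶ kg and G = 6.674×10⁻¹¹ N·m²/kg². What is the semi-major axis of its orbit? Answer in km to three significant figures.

a ≈ 1.86×10⁵ km

μ = GM = 6.674×10⁻¹¹ × 5.683×10²⁶ = 3.793×10¹⁶ m³/s².
r = 2.315×10⁸ m.
Specific orbital energy ε = v²/2 − μ/r = (11120)²/2 − 3.793×10¹⁶/2.315×10⁸ = -1.020×10⁸ J/kg.
Since ε = −μ/(2a), a = −μ/(2ε) = 1.859×10⁸ m = 1.8590×10⁵ km.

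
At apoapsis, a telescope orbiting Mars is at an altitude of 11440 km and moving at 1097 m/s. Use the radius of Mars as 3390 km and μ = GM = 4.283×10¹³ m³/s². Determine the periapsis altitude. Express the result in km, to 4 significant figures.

r_a = 3390 + 11440 = 14830 km = 1.483×10⁷ m.
Specific energy ε = v²/2 − μ/r = -2.286×10⁶ J/kg, so a = −μ/(2ε) = 9.366×10⁶ m.
The apsides satisfy r_p + r_a = 2a, so the periapsis radius is 2a − r_a = 3.903×10⁶ m = 3902.8 km.
Periapsis altitude = 3902.8 − 3390 = 512.83 km.

periapsis altitude ≈ 512.8 km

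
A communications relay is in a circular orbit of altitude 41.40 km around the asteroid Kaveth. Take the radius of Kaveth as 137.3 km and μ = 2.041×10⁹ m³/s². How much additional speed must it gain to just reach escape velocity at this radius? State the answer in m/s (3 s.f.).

Δv ≈ 44.3 m/s

r = 137.3 + 41.40 = 178.70 km = 1.7870×10⁵ m.
Circular speed v_c = √(μ/r) = 106.9 m/s.
Escape speed v_esc = √(2μ/r) = √2 × v_c = 151.1 m/s.
Δv = v_esc − v_c = 44.27 m/s.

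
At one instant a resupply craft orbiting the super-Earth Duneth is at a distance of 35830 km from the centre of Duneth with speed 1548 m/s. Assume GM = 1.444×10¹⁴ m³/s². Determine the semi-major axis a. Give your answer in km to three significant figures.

a ≈ 25500 km

r = 3.583×10⁷ m.
Specific orbital energy ε = v²/2 − μ/r = (1548)²/2 − 1.444×10¹⁴/3.583×10⁷ = -2.832×10⁶ J/kg.
Since ε = −μ/(2a), a = −μ/(2ε) = 2.549×10⁷ m = 25494 km.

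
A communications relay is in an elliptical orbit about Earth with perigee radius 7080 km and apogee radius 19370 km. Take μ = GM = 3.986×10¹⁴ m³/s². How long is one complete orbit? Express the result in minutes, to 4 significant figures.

Semi-major axis a = (r_p + r_a)/2 = (7080.0 + 19370)/2 = 13225 km = 1.322×10⁷ m.
By Kepler's third law T = 2π√(a³/μ) = 2π × 2.409×10³ = 1.514×10⁴ s.
= 252.3 minutes.

T ≈ 252.3 minutes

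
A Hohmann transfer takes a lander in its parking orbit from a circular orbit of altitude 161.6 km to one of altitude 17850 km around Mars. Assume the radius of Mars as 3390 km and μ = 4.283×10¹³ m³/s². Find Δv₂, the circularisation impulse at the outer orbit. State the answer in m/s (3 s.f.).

r₁ = 3390 + 161.6 = 3551.6 km = 3.5516×10⁶ m.
r₂ = 3390 + 17850 = 21240 km = 2.1240×10⁷ m.
Transfer ellipse a_t = (r₁ + r₂)/2 = 1.240×10⁷ m.
At r₁: circular v_c1 = √(μ/r₁) = 3473 m/s; transfer-periapsis v_p = √[μ(2/r₁ − 1/a_t)] = 4546 m/s.
At r₂: circular v_c2 = √(μ/r₂) = 1420 m/s; transfer-apoapsis v_a = √[μ(2/r₂ − 1/a_t)] = 760.1 m/s.
Δv₂ = v_c2 − v_a = 659.9 m/s.

Δv ≈ 660 m/s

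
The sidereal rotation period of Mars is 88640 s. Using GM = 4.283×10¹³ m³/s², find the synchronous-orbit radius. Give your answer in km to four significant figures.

A synchronous orbit has period T, so by Kepler's third law a = (μT²/4π²)^(1/3).
μT²/4π² = 4.283×10¹³ × (8.864×10⁴)² / 39.48 = 8.524×10²¹ m³.
a = 2.043×10⁷ m = 20428 km.

r_sync ≈ 20430 km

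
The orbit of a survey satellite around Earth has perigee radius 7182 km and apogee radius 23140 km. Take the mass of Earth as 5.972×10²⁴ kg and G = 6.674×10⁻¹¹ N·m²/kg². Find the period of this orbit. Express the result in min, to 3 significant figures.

T ≈ 310 min

μ = GM = 6.674×10⁻¹¹ × 5.972×10²⁴ = 3.986×10¹⁴ m³/s².
Semi-major axis a = (r_p + r_a)/2 = (7182.0 + 23140)/2 = 15161 km = 1.516×10⁷ m.
By Kepler's third law T = 2π√(a³/μ) = 2π × 2.957×10³ = 1.858×10⁴ s.
= 309.6 min.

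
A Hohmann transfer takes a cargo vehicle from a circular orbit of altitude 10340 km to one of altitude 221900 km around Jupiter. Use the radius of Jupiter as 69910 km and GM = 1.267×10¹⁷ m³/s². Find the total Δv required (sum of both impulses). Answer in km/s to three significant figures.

Δv_total ≈ 17.2 km/s

r₁ = 69910 + 10340 = 80250 km = 8.0250×10⁷ m.
r₂ = 69910 + 221900 = 291810 km = 2.9181×10⁸ m.
Transfer ellipse a_t = (r₁ + r₂)/2 = 1.860×10⁸ m.
At r₁: circular v_c1 = √(μ/r₁) = 39730 m/s; transfer-perijove v_p = √[μ(2/r₁ − 1/a_t)] = 49770 m/s.
Δv₁ = v_p − v_c1 = 10030 m/s.
At r₂: circular v_c2 = √(μ/r₂) = 20840 m/s; transfer-apojove v_a = √[μ(2/r₂ − 1/a_t)] = 13690 m/s.
Δv₂ = v_c2 − v_a = 7151 m/s.
Total Δv = Δv₁ + Δv₂ = 17180 m/s = 17.18 km/s.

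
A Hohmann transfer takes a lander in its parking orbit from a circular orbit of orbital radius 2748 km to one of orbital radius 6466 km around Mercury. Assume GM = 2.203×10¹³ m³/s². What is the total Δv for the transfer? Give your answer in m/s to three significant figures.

r₁ = 2748 km = 2.748×10⁶ m.
r₂ = 6466 km = 6.466×10⁶ m.
Transfer ellipse a_t = (r₁ + r₂)/2 = 4.607×10⁶ m.
At r₁: circular v_c1 = √(μ/r₁) = 2831 m/s; transfer-periherm v_p = √[μ(2/r₁ − 1/a_t)] = 3354 m/s.
Δv₁ = v_p − v_c1 = 523.0 m/s.
At r₂: circular v_c2 = √(μ/r₂) = 1846 m/s; transfer-apoherm v_a = √[μ(2/r₂ − 1/a_t)] = 1426 m/s.
Δv₂ = v_c2 − v_a = 420.2 m/s.
Total Δv = Δv₁ + Δv₂ = 943.2 m/s.

Δv_total ≈ 943 m/s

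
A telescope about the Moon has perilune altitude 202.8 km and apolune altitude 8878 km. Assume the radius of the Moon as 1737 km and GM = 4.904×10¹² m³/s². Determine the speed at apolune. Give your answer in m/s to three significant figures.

v ≈ 378 m/s

r_p = 1737 + 202.8 = 1939.8 km = 1.9398×10⁶ m.
r_a = 1737 + 8878 = 10615 km = 1.0615×10⁷ m.
Semi-major axis a = (r_p + r_a)/2 = 6277.4 km = 6.277×10⁶ m.
Vis-viva: v² = μ(2/r − 1/a) = 4.904×10¹² × (1.884×10⁻⁷ − 1.593×10⁻⁷) = 1.428×10⁵ m²/s².
v = 377.8 m/s.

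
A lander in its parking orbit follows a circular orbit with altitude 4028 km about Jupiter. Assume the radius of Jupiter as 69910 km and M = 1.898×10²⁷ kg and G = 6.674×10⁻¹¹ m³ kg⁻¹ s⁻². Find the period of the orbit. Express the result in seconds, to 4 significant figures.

T ≈ 11220 seconds

μ = GM = 6.674×10⁻¹¹ × 1.898×10²⁷ = 1.267×10¹⁷ m³/s².
r = 69910 + 4028 = 73938 km = 7.3938×10⁷ m.
Kepler's third law: T = 2π√(r³/μ) = 2π√((7.394×10⁷)³ / 1.267×10¹⁷).
r³/μ = 3.191×10⁶ s², so T = 2π × 1.786×10³ = 1.122×10⁴ s.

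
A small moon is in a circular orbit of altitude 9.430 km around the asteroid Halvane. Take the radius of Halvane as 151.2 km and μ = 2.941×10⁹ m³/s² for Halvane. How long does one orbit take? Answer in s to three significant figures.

T ≈ 7460 s

r = 151.2 + 9.430 = 160.63 km = 1.6063×10⁵ m.
Kepler's third law: T = 2π√(r³/μ) = 2π√((1.606×10⁵)³ / 2.941×10⁹).
r³/μ = 1.409×10⁶ s², so T = 2π × 1.187×10³ = 7.459×10³ s.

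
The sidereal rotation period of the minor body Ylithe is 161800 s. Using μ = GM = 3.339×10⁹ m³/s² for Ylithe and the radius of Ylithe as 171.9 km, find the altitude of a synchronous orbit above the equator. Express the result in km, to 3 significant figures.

A synchronous orbit has period T, so by Kepler's third law a = (μT²/4π²)^(1/3).
μT²/4π² = 3.339×10⁹ × (1.618×10⁵)² / 39.48 = 2.214×10¹⁸ m³.
a = 1.303×10⁶ m = 1303.4 km.
Altitude h = a − R = 1303.4 − 171.9 = 1131.5 km.

h_sync ≈ 1130 km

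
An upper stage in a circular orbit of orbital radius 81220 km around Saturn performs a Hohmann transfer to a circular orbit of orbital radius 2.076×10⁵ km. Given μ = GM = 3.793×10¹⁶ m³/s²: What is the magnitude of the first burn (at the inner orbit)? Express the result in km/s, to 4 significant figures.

Δv ≈ 4.300 km/s

r₁ = 81220 km = 8.122×10⁷ m.
r₂ = 2.076×10⁵ km = 2.076×10⁸ m.
Transfer ellipse a_t = (r₁ + r₂)/2 = 1.444×10⁸ m.
At r₁: circular v_c1 = √(μ/r₁) = 21610 m/s; transfer-perikrone v_p = √[μ(2/r₁ − 1/a_t)] = 25910 m/s.
Δv₁ = v_p − v_c1 = 4300 m/s.
= 4.300 km/s.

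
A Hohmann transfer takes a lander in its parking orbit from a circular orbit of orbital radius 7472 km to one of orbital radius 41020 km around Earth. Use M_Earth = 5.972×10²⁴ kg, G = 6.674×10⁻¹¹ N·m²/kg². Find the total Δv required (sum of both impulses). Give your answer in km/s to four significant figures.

Δv_total ≈ 3.583 km/s

μ = GM = 6.674×10⁻¹¹ × 5.972×10²⁴ = 3.986×10¹⁴ m³/s².
r₁ = 7472 km = 7.472×10⁶ m.
r₂ = 41020 km = 4.102×10⁷ m.
Transfer ellipse a_t = (r₁ + r₂)/2 = 2.425×10⁷ m.
At r₁: circular v_c1 = √(μ/r₁) = 7304 m/s; transfer-perigee v_p = √[μ(2/r₁ − 1/a_t)] = 9500 m/s.
Δv₁ = v_p − v_c1 = 2196 m/s.
At r₂: circular v_c2 = √(μ/r₂) = 3117 m/s; transfer-apogee v_a = √[μ(2/r₂ − 1/a_t)] = 1730 m/s.
Δv₂ = v_c2 − v_a = 1387 m/s.
Total Δv = Δv₁ + Δv₂ = 3583 m/s = 3.583 km/s.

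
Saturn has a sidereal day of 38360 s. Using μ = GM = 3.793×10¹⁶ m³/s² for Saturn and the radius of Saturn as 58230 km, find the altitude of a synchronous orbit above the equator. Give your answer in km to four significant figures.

h_sync ≈ 54000 km

A synchronous orbit has period T, so by Kepler's third law a = (μT²/4π²)^(1/3).
μT²/4π² = 3.793×10¹⁶ × (3.836×10⁴)² / 39.48 = 1.414×10²⁴ m³.
a = 1.122×10⁸ m = 1.1223×10⁵ km.
Altitude h = a − R = 1.1223×10⁵ − 58230 = 54005 km.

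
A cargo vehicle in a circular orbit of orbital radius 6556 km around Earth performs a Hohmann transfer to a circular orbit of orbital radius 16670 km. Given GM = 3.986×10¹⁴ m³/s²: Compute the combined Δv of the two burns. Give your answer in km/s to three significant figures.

r₁ = 6556 km = 6.556×10⁶ m.
r₂ = 16670 km = 1.667×10⁷ m.
Transfer ellipse a_t = (r₁ + r₂)/2 = 1.161×10⁷ m.
At r₁: circular v_c1 = √(μ/r₁) = 7797 m/s; transfer-perigee v_p = √[μ(2/r₁ − 1/a_t)] = 9342 m/s.
Δv₁ = v_p − v_c1 = 1545 m/s.
At r₂: circular v_c2 = √(μ/r₂) = 4890 m/s; transfer-apogee v_a = √[μ(2/r₂ − 1/a_t)] = 3674 m/s.
Δv₂ = v_c2 − v_a = 1216 m/s.
Total Δv = Δv₁ + Δv₂ = 2761 m/s = 2.761 km/s.

Δv_total ≈ 2.76 km/s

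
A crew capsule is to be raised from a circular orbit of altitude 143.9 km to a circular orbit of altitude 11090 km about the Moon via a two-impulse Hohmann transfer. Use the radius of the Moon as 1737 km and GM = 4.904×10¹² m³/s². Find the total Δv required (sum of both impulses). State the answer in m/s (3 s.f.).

Δv_total ≈ 823 m/s

r₁ = 1737 + 143.9 = 1880.9 km = 1.8809×10⁶ m.
r₂ = 1737 + 11090 = 12827 km = 1.2827×10⁷ m.
Transfer ellipse a_t = (r₁ + r₂)/2 = 7.354×10⁶ m.
At r₁: circular v_c1 = √(μ/r₁) = 1615 m/s; transfer-perilune v_p = √[μ(2/r₁ − 1/a_t)] = 2133 m/s.
Δv₁ = v_p − v_c1 = 517.8 m/s.
At r₂: circular v_c2 = √(μ/r₂) = 618.3 m/s; transfer-apolune v_a = √[μ(2/r₂ − 1/a_t)] = 312.7 m/s.
Δv₂ = v_c2 − v_a = 305.6 m/s.
Total Δv = Δv₁ + Δv₂ = 823.4 m/s.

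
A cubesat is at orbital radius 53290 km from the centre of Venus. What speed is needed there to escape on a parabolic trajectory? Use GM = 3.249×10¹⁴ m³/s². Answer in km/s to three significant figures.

r = 53290 km = 5.329×10⁷ m.
Escape speed v_esc = √(2μ/r) = √(2 × 3.249×10¹⁴ / 5.329×10⁷) = √(1.219×10⁷) = 3492 m/s.
= 3.492 km/s.

v_esc ≈ 3.49 km/s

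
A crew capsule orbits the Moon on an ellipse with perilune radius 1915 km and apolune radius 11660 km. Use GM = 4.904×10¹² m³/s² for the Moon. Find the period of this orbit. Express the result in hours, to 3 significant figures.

Semi-major axis a = (r_p + r_a)/2 = (1915.0 + 11660)/2 = 6787.5 km = 6.788×10⁶ m.
By Kepler's third law T = 2π√(a³/μ) = 2π × 7.985×10³ = 5.017×10⁴ s.
= 13.94 hours.

T ≈ 13.9 hours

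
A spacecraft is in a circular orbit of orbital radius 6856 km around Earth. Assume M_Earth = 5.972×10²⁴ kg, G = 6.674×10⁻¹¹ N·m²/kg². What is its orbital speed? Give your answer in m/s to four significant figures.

μ = GM = 6.674×10⁻¹¹ × 5.972×10²⁴ = 3.986×10¹⁴ m³/s².
r = 6856 km = 6.856×10⁶ m.
For a circular orbit v = √(μ/r) = √(3.986×10¹⁴ / 6.856×10⁶) = √(5.813×10⁷) = 7625 m/s.

v ≈ 7625 m/s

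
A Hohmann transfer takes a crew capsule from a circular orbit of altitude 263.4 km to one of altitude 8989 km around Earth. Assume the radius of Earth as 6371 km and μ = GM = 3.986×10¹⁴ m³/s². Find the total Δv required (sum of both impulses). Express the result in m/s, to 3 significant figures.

Δv_total ≈ 2550 m/s

r₁ = 6371 + 263.4 = 6634.4 km = 6.6344×10⁶ m.
r₂ = 6371 + 8989 = 15360 km = 1.5360×10⁷ m.
Transfer ellipse a_t = (r₁ + r₂)/2 = 1.100×10⁷ m.
At r₁: circular v_c1 = √(μ/r₁) = 7751 m/s; transfer-perigee v_p = √[μ(2/r₁ − 1/a_t)] = 9161 m/s.
Δv₁ = v_p − v_c1 = 1409 m/s.
At r₂: circular v_c2 = √(μ/r₂) = 5094 m/s; transfer-apogee v_a = √[μ(2/r₂ − 1/a_t)] = 3957 m/s.
Δv₂ = v_c2 − v_a = 1137 m/s.
Total Δv = Δv₁ + Δv₂ = 2547 m/s.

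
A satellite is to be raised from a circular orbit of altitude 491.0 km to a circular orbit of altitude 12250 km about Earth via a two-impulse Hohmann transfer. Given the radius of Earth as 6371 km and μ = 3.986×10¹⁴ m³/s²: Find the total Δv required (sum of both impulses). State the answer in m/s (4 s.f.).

Δv_total ≈ 2823 m/s

r₁ = 6371 + 491.0 = 6862.0 km = 6.8620×10⁶ m.
r₂ = 6371 + 12250 = 18621 km = 1.8621×10⁷ m.
Transfer ellipse a_t = (r₁ + r₂)/2 = 1.274×10⁷ m.
At r₁: circular v_c1 = √(μ/r₁) = 7622 m/s; transfer-perigee v_p = √[μ(2/r₁ − 1/a_t)] = 9214 m/s.
Δv₁ = v_p − v_c1 = 1592 m/s.
At r₂: circular v_c2 = √(μ/r₂) = 4627 m/s; transfer-apogee v_a = √[μ(2/r₂ − 1/a_t)] = 3395 m/s.
Δv₂ = v_c2 − v_a = 1231 m/s.
Total Δv = Δv₁ + Δv₂ = 2823 m/s.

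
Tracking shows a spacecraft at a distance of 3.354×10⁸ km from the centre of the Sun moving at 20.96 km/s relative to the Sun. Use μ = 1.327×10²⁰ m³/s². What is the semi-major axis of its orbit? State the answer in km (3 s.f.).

a ≈ 3.77×10⁸ km

r = 3.354×10¹¹ m.
Vis-viva rearranged: 1/a = 2/r − v²/μ = 5.963×10⁻¹² − 3.311×10⁻¹² = 2.652×10⁻¹² m⁻¹.
a = 3.770×10¹¹ m = 3.7702×10⁸ km.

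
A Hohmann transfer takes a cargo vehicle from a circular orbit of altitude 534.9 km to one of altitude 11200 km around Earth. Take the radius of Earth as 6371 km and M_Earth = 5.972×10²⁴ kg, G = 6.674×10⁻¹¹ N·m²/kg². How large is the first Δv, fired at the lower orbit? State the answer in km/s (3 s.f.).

Δv ≈ 1.51 km/s

μ = GM = 6.674×10⁻¹¹ × 5.972×10²⁴ = 3.986×10¹⁴ m³/s².
r₁ = 6371 + 534.9 = 6905.9 km = 6.9059×10⁶ m.
r₂ = 6371 + 11200 = 17571 km = 1.7571×10⁷ m.
Transfer ellipse a_t = (r₁ + r₂)/2 = 1.224×10⁷ m.
At r₁: circular v_c1 = √(μ/r₁) = 7597 m/s; transfer-perigee v_p = √[μ(2/r₁ − 1/a_t)] = 9103 m/s.
Δv₁ = v_p − v_c1 = 1506 m/s.
= 1.506 km/s.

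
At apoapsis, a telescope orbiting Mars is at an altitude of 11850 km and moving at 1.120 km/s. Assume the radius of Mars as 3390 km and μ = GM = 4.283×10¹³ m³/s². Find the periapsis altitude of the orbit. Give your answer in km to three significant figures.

r_a = 3390 + 11850 = 15240 km = 1.524×10⁷ m.
Specific energy ε = v²/2 − μ/r = -2.183×10⁶ J/kg, so a = −μ/(2ε) = 9.809×10⁶ m.
The apsides satisfy r_p + r_a = 2a, so the periapsis radius is 2a − r_a = 4.378×10⁶ m = 4378.3 km.
Periapsis altitude = 4378.3 − 3390 = 988.28 km.

periapsis altitude ≈ 988 km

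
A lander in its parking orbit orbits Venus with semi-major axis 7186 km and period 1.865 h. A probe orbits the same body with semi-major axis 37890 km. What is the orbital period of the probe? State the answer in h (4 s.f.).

T₂ ≈ 22.58 h

Kepler's third law: T² ∝ a³, so T₂ = T₁ (a₂/a₁)^(3/2).
a₂/a₁ = 5.273, (a₂/a₁)^(3/2) = 12.11.
T₂ = 1.865 × 12.11 = 22.58 h.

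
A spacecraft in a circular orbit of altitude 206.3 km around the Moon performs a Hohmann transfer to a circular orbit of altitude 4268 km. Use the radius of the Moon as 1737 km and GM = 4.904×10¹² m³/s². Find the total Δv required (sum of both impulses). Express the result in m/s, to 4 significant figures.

r₁ = 1737 + 206.3 = 1943.3 km = 1.9433×10⁶ m.
r₂ = 1737 + 4268 = 6005.0 km = 6.0050×10⁶ m.
Transfer ellipse a_t = (r₁ + r₂)/2 = 3.974×10⁶ m.
At r₁: circular v_c1 = √(μ/r₁) = 1589 m/s; transfer-perilune v_p = √[μ(2/r₁ − 1/a_t)] = 1953 m/s.
Δv₁ = v_p − v_c1 = 364.2 m/s.
At r₂: circular v_c2 = √(μ/r₂) = 903.7 m/s; transfer-apolune v_a = √[μ(2/r₂ − 1/a_t)] = 631.9 m/s.
Δv₂ = v_c2 − v_a = 271.8 m/s.
Total Δv = Δv₁ + Δv₂ = 635.9 m/s.

Δv_total ≈ 635.9 m/s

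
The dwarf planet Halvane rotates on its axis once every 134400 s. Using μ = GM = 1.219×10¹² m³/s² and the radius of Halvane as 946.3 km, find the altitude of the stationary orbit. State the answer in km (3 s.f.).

h_sync ≈ 7290 km

A synchronous orbit has period T, so by Kepler's third law a = (μT²/4π²)^(1/3).
μT²/4π² = 1.219×10¹² × (1.344×10⁵)² / 39.48 = 5.578×10²⁰ m³.
a = 8.232×10⁶ m = 8231.5 km.
Altitude h = a − R = 8231.5 − 946.3 = 7285.2 km.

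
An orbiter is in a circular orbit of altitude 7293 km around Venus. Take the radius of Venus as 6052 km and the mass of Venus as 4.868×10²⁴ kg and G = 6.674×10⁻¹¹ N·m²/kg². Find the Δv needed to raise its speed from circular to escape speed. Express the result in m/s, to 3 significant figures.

μ = GM = 6.674×10⁻¹¹ × 4.868×10²⁴ = 3.249×10¹⁴ m³/s².
r = 6052 + 7293 = 13345 km = 1.3345×10⁷ m.
Circular speed v_c = √(μ/r) = 4934 m/s.
Escape speed v_esc = √(2μ/r) = √2 × v_c = 6978 m/s.
Δv = v_esc − v_c = 2044 m/s.

Δv ≈ 2040 m/s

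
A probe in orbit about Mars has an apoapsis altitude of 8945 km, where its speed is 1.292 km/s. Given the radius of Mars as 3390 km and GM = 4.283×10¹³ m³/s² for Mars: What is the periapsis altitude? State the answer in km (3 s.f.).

periapsis altitude ≈ 513 km

r_a = 3390 + 8945 = 12335 km = 1.234×10⁷ m.
Specific energy ε = v²/2 − μ/r = -2.638×10⁶ J/kg, so a = −μ/(2ε) = 8.119×10⁶ m.
The apsides satisfy r_p + r_a = 2a, so the periapsis radius is 2a − r_a = 3.903×10⁶ m = 3903.2 km.
Periapsis altitude = 3903.2 − 3390 = 513.24 km.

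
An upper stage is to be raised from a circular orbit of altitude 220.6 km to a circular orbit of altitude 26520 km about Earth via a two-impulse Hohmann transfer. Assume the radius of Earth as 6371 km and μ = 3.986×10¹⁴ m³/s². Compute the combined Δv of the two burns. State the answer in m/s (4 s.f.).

r₁ = 6371 + 220.6 = 6591.6 km = 6.5916×10⁶ m.
r₂ = 6371 + 26520 = 32891 km = 3.2891×10⁷ m.
Transfer ellipse a_t = (r₁ + r₂)/2 = 1.974×10⁷ m.
At r₁: circular v_c1 = √(μ/r₁) = 7776 m/s; transfer-perigee v_p = √[μ(2/r₁ − 1/a_t)] = 10040 m/s.
Δv₁ = v_p − v_c1 = 2261 m/s.
At r₂: circular v_c2 = √(μ/r₂) = 3481 m/s; transfer-apogee v_a = √[μ(2/r₂ − 1/a_t)] = 2012 m/s.
Δv₂ = v_c2 − v_a = 1470 m/s.
Total Δv = Δv₁ + Δv₂ = 3731 m/s.

Δv_total ≈ 3731 m/s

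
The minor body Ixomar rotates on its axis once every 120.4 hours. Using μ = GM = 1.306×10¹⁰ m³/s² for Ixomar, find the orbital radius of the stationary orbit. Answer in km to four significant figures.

r_sync ≈ 3961 km

T = 120.4 hours = 4.334×10⁵ s.
A synchronous orbit has period T, so by Kepler's third law a = (μT²/4π²)^(1/3).
μT²/4π² = 1.306×10¹⁰ × (4.334×10⁵)² / 39.48 = 6.215×10¹⁹ m³.
a = 3.961×10⁶ m = 3961.1 km.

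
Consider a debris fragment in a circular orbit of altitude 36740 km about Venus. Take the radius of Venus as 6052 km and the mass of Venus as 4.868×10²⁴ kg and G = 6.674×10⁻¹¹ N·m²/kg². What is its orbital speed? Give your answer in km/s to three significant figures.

v ≈ 2.76 km/s

μ = GM = 6.674×10⁻¹¹ × 4.868×10²⁴ = 3.249×10¹⁴ m³/s².
r = 6052 + 36740 = 42792 km = 4.2792×10⁷ m.
For a circular orbit v = √(μ/r) = √(3.249×10¹⁴ / 4.279×10⁷) = √(7.592×10⁶) = 2755 m/s.
That is 2.755 km/s.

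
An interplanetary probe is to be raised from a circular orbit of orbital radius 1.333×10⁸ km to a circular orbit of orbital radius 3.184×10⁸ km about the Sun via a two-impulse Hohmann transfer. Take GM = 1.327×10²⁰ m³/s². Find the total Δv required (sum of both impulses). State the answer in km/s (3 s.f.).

r₁ = 1.333×10⁸ km = 1.333×10¹¹ m.
r₂ = 3.184×10⁸ km = 3.184×10¹¹ m.
Transfer ellipse a_t = (r₁ + r₂)/2 = 2.258×10¹¹ m.
At r₁: circular v_c1 = √(μ/r₁) = 31550 m/s; transfer-perihelion v_p = √[μ(2/r₁ − 1/a_t)] = 37460 m/s.
Δv₁ = v_p − v_c1 = 5911 m/s.
At r₂: circular v_c2 = √(μ/r₂) = 20410 m/s; transfer-aphelion v_a = √[μ(2/r₂ − 1/a_t)] = 15680 m/s.
Δv₂ = v_c2 − v_a = 4731 m/s.
Total Δv = Δv₁ + Δv₂ = 10640 m/s = 10.64 km/s.

Δv_total ≈ 10.6 km/s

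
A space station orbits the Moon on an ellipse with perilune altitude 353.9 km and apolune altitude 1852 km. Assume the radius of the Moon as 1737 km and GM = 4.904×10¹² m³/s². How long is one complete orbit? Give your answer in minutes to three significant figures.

T ≈ 226 minutes

r_p = 1737 + 353.9 = 2090.9 km = 2.0909×10⁶ m.
r_a = 1737 + 1852 = 3589.0 km = 3.5890×10⁶ m.
Semi-major axis a = (r_p + r_a)/2 = (2090.9 + 3589.0)/2 = 2839.9 km = 2.840×10⁶ m.
By Kepler's third law T = 2π√(a³/μ) = 2π × 2.161×10³ = 1.358×10⁴ s.
= 226.3 minutes.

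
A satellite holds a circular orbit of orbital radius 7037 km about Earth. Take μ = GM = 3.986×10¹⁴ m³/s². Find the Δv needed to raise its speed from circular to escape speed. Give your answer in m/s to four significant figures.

Δv ≈ 3117 m/s

r = 7037 km = 7.037×10⁶ m.
Circular speed v_c = √(μ/r) = 7526 m/s.
Escape speed v_esc = √(2μ/r) = √2 × v_c = 10640 m/s.
Δv = v_esc − v_c = 3117 m/s.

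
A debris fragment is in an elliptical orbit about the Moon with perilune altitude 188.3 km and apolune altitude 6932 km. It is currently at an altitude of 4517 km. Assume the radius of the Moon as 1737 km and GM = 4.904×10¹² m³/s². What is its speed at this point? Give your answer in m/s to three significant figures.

v ≈ 802 m/s

r_p = 1737 + 188.3 = 1925.3 km = 1.9253×10⁶ m.
r_a = 1737 + 6932 = 8669.0 km = 8.6690×10⁶ m.
r = 1737 + 4517 = 6254.0 km = 6.254×10⁶ m.
Semi-major axis a = (r_p + r_a)/2 = 5297.1 km = 5.297×10⁶ m.
Vis-viva: v² = μ(2/r − 1/a) = 4.904×10¹² × (3.198×10⁻⁷ − 1.888×10⁻⁷) = 6.425×10⁵ m²/s².
v = 801.6 m/s.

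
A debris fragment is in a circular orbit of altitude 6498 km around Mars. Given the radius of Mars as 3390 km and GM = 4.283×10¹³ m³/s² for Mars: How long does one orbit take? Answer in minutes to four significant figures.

r = 3390 + 6498 = 9888.0 km = 9.8880×10⁶ m.
Kepler's third law: T = 2π√(r³/μ) = 2π√((9.888×10⁶)³ / 4.283×10¹³).
r³/μ = 2.257×10⁷ s², so T = 2π × 4.751×10³ = 2.985×10⁴ s.
Converting: 2.985×10⁴ s ÷ 60.00 = 497.5 minutes.

T ≈ 497.5 minutes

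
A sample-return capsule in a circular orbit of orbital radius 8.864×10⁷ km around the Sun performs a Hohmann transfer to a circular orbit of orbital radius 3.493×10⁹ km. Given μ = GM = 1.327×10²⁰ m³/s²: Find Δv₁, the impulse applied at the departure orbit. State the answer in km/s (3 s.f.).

Δv ≈ 15.3 km/s

r₁ = 8.864×10⁷ km = 8.864×10¹⁰ m.
r₂ = 3.493×10⁹ km = 3.493×10¹² m.
Transfer ellipse a_t = (r₁ + r₂)/2 = 1.791×10¹² m.
At r₁: circular v_c1 = √(μ/r₁) = 38690 m/s; transfer-perihelion v_p = √[μ(2/r₁ − 1/a_t)] = 54040 m/s.
Δv₁ = v_p − v_c1 = 15350 m/s.
= 15.35 km/s.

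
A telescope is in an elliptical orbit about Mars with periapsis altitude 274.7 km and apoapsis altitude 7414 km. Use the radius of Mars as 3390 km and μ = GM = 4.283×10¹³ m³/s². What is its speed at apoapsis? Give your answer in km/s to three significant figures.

v ≈ 1.42 km/s

r_p = 3390 + 274.7 = 3664.7 km = 3.6647×10⁶ m.
r_a = 3390 + 7414 = 10804 km = 1.0804×10⁷ m.
Semi-major axis a = (r_p + r_a)/2 = 7234.4 km = 7.234×10⁶ m.
Vis-viva: v² = μ(2/r − 1/a) = 4.283×10¹³ × (1.851×10⁻⁷ − 1.382×10⁻⁷) = 2.008×10⁶ m²/s².
v = 1417 m/s = 1.417 km/s.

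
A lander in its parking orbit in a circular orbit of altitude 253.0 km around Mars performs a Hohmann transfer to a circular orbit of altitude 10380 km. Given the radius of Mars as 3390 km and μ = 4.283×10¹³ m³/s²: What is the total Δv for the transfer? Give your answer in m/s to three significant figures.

Δv_total ≈ 1510 m/s

r₁ = 3390 + 253.0 = 3643.0 km = 3.6430×10⁶ m.
r₂ = 3390 + 10380 = 13770 km = 1.3770×10⁷ m.
Transfer ellipse a_t = (r₁ + r₂)/2 = 8.706×10⁶ m.
At r₁: circular v_c1 = √(μ/r₁) = 3429 m/s; transfer-periapsis v_p = √[μ(2/r₁ − 1/a_t)] = 4312 m/s.
Δv₁ = v_p − v_c1 = 883.3 m/s.
At r₂: circular v_c2 = √(μ/r₂) = 1764 m/s; transfer-apoapsis v_a = √[μ(2/r₂ − 1/a_t)] = 1141 m/s.
Δv₂ = v_c2 − v_a = 622.8 m/s.
Total Δv = Δv₁ + Δv₂ = 1506 m/s.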